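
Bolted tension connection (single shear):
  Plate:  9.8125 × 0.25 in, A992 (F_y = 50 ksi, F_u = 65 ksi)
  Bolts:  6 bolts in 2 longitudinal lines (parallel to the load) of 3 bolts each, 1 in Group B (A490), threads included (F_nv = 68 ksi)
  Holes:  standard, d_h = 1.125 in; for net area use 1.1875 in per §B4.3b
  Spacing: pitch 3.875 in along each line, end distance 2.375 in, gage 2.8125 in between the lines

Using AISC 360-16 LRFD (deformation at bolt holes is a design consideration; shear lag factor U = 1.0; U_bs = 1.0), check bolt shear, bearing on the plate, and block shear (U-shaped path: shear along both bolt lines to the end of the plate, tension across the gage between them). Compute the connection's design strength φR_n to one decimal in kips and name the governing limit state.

124.5 kips (block shear governs)

Bolt shear: A_b = π(1)²/4 = 0.7854 in². φR_n = 0.75 × 68 × 0.7854 × 6 × 1 = 240.3 kips.
Bearing (0.25 in plate, F_u = 65 ksi): end bolts L_c = 2.375 − 1.125/2 = 1.8125, R_n = min(1.2×1.8125×0.25×65, 2.4×1×0.25×65) = 35.344 kips/bolt; interior L_c = 3.875 − 1.125 = 2.75, R_n = 39 kips/bolt. φR_n = 0.75 × (2×35.344 + 4×39) = 170.0 kips.
Block shear: shear path 2×[2.375+2×3.875] = 2×10.125 in, A_gv = 5.0625, A_nv = 2×(10.125 − 2.5×1.1875)×0.25 = 3.5781 in²; tension across gage: (2.8125 − 1×1.1875)×0.25 = 0.40625 in². R_n = min(0.6×65×3.5781, 0.6×50×5.0625) + 1.0×65×0.40625 = min(139.55, 151.88) + 26.406 = 165.96 kips. φR_n = 0.75 × 165.96 = 124.5 kips.
Governing: min(240.3, 170.0, 124.5) = 124.5 kips → block shear.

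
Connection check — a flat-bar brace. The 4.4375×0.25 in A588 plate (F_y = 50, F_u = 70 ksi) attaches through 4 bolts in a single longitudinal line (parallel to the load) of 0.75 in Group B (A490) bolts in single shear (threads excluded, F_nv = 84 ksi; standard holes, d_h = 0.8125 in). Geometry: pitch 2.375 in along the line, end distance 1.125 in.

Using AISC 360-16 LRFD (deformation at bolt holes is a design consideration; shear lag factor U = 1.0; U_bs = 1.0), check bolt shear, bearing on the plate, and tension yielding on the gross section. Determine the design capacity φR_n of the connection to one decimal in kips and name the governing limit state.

Bolt shear: A_b = π(0.75)²/4 = 0.44179 in². φR_n = 0.75 × 84 × 0.44179 × 4 × 1 = 111.3 kips.
Bearing (0.25 in plate, F_u = 70 ksi): end bolts L_c = 1.125 − 0.8125/2 = 0.71875, R_n = min(1.2×0.71875×0.25×70, 2.4×0.75×0.25×70) = 15.094 kips/bolt; interior L_c = 2.375 − 0.8125 = 1.5625, R_n = 31.5 kips/bolt. φR_n = 0.75 × (1×15.094 + 3×31.5) = 82.2 kips.
Tension yield (gross): A_g = 4.4375×0.25 = 1.1094 in². φR_n = 0.90 × 50 × 1.1094 = 49.9 kips.
Governing: min(111.3, 82.2, 49.9) = 49.9 kips → gross-section yield.

49.9 kips (gross-section yield governs)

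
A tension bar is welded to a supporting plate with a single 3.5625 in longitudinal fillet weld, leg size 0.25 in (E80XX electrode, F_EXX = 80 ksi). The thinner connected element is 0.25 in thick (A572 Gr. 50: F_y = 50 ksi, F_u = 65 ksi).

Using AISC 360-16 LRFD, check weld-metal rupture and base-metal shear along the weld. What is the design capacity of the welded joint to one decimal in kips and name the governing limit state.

Weld metal: throat = 0.707×0.25 = 0.17675 in, L = 3.5625 in. φR_n = 0.75 × 0.6 × 80 × 0.17675 × 3.5625 = 22.7 kips.
Base metal shear (0.25 in plate): yield φR_n = 1.0×0.6×50×0.25×3.5625 = 26.7 kips; rupture φR_n = 0.75×0.6×65×0.25×3.5625 = 26.1 kips; take 26.1 kips (rupture).
Governing: min(22.7, 26.1) = 22.7 kips → weld metal.

22.7 kips (weld metal governs)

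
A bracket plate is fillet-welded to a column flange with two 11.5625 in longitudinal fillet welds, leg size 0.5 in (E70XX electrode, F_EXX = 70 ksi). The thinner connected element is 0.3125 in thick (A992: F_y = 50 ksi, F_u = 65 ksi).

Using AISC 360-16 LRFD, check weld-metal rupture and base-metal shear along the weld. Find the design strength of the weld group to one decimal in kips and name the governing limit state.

211.4 kips (base-metal shear governs)

Weld metal: throat = 0.707×0.5 = 0.3535 in, L = 2×11.5625 = 23.125 in. φR_n = 0.75 × 0.6 × 70 × 0.3535 × 23.125 = 257.5 kips.
Base metal shear (0.3125 in plate): yield φR_n = 1.0×0.6×50×0.3125×23.125 = 216.8 kips; rupture φR_n = 0.75×0.6×65×0.3125×23.125 = 211.4 kips; take 211.4 kips (rupture).
Governing: min(257.5, 211.4) = 211.4 kips → base-metal shear.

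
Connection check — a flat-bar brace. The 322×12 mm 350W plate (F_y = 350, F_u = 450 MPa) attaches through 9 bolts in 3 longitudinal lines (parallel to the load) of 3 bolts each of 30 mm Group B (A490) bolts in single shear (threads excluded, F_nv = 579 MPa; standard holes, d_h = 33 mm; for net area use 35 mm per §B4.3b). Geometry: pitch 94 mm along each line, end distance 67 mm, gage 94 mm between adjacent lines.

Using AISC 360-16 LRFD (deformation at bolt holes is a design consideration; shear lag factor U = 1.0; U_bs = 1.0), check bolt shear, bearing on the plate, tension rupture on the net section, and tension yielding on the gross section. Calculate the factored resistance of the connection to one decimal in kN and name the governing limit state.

Bolt shear: A_b = π(30)²/4 = 706.86 mm². φR_n = 0.75 × 579 × 706.86 × 9 × 1 = 2762.6 kN.
Bearing (12 mm plate, F_u = 450 MPa): end bolts L_c = 67 − 33/2 = 50.5, R_n = min(1.2×50.5×12×450, 2.4×30×12×450) = 327.24 kN/bolt; interior L_c = 94 − 33 = 61, R_n = 388.8 kN/bolt. φR_n = 0.75 × (3×327.24 + 6×388.8) = 2485.9 kN.
Tension rupture (net): A_n = (322 − 3×35)×12 = 2604 mm² (U = 1.0, A_e = A_n). φR_n = 0.75 × 450 × 2604 = 878.9 kN.
Tension yield (gross): A_g = 322×12 = 3864 mm². φR_n = 0.90 × 350 × 3864 = 1217.2 kN.
Governing: min(2762.6, 2485.9, 878.9, 1217.2) = 878.9 kN → net-section rupture.

878.9 kN (net-section rupture governs)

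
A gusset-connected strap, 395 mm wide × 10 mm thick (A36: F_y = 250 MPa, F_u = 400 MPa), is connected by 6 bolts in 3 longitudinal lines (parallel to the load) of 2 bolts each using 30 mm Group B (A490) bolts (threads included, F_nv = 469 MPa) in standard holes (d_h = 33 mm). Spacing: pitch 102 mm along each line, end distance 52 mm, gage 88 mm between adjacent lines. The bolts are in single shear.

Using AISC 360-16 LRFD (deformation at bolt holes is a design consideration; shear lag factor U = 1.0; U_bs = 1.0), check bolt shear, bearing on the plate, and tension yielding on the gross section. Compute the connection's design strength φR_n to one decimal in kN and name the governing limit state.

888.8 kN (gross-section yield governs)

Bolt shear: A_b = π(30)²/4 = 706.86 mm². φR_n = 0.75 × 469 × 706.86 × 6 × 1 = 1491.8 kN.
Bearing (10 mm plate, F_u = 400 MPa): end bolts L_c = 52 − 33/2 = 35.5, R_n = min(1.2×35.5×10×400, 2.4×30×10×400) = 170.4 kN/bolt; interior L_c = 102 − 33 = 69, R_n = 288 kN/bolt. φR_n = 0.75 × (3×170.4 + 3×288) = 1031.4 kN.
Tension yield (gross): A_g = 395×10 = 3950 mm². φR_n = 0.90 × 250 × 3950 = 888.8 kN.
Governing: min(1491.8, 1031.4, 888.8) = 888.8 kN → gross-section yield.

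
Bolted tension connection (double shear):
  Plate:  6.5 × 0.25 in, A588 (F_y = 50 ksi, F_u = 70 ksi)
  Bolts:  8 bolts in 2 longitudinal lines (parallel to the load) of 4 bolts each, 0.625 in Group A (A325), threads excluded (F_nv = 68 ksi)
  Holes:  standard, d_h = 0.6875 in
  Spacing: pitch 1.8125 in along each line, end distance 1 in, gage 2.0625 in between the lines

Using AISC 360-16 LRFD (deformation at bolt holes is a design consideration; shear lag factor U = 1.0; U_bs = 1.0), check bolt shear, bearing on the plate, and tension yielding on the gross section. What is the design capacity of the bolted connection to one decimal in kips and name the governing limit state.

Bolt shear: A_b = π(0.625)²/4 = 0.3068 in². φR_n = 0.75 × 68 × 0.3068 × 8 × 2 = 250.3 kips.
Bearing (0.25 in plate, F_u = 70 ksi): end bolts L_c = 1 − 0.6875/2 = 0.65625, R_n = min(1.2×0.65625×0.25×70, 2.4×0.625×0.25×70) = 13.781 kips/bolt; interior L_c = 1.8125 − 0.6875 = 1.125, R_n = 23.625 kips/bolt. φR_n = 0.75 × (2×13.781 + 6×23.625) = 127.0 kips.
Tension yield (gross): A_g = 6.5×0.25 = 1.625 in². φR_n = 0.90 × 50 × 1.625 = 73.1 kips.
Governing: min(250.3, 127.0, 73.1) = 73.1 kips → gross-section yield.

73.1 kips (gross-section yield governs)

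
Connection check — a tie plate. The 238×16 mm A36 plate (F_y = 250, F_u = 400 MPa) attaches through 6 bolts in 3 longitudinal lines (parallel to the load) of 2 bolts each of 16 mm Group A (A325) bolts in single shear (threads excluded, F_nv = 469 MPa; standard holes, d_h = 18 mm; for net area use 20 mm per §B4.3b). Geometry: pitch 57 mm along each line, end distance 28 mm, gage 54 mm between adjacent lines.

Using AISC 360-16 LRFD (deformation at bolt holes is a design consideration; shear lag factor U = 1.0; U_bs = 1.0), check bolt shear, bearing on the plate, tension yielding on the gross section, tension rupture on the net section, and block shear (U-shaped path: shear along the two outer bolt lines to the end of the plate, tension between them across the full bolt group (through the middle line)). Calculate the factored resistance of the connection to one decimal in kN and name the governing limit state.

Bolt shear: A_b = π(16)²/4 = 201.06 mm². φR_n = 0.75 × 469 × 201.06 × 6 × 1 = 424.3 kN.
Bearing (16 mm plate, F_u = 400 MPa): end bolts L_c = 28 − 18/2 = 19, R_n = min(1.2×19×16×400, 2.4×16×16×400) = 145.92 kN/bolt; interior L_c = 57 − 18 = 39, R_n = 245.76 kN/bolt. φR_n = 0.75 × (3×145.92 + 3×245.76) = 881.3 kN.
Tension yield (gross): A_g = 238×16 = 3808 mm². φR_n = 0.90 × 250 × 3808 = 856.8 kN.
Tension rupture (net): A_n = (238 − 3×20)×16 = 2848 mm² (U = 1.0, A_e = A_n). φR_n = 0.75 × 400 × 2848 = 854.4 kN.
Block shear: shear path 2×[28+1×57] = 2×85 mm, A_gv = 2720, A_nv = 2×(85 − 1.5×20)×16 = 1760 mm²; tension across gage: (108 − 2×20)×16 = 1088 mm². R_n = min(0.6×400×1760, 0.6×250×2720) + 1.0×400×1088 = min(422.4, 408) + 435.2 = 843.2 kN. φR_n = 0.75 × 843.2 = 632.4 kN.
Governing: min(424.3, 881.3, 856.8, 854.4, 632.4) = 424.3 kN → bolt shear.

424.3 kN (bolt shear governs)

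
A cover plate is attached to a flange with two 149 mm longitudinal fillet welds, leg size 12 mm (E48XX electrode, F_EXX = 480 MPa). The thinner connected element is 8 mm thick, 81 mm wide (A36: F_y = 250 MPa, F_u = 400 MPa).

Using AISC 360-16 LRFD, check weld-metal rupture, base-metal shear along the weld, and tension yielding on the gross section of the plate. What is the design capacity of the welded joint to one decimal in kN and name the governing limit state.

Weld metal: throat = 0.707×12 = 8.484 mm, L = 2×149 = 298 mm. φR_n = 0.75 × 0.6 × 480 × 8.484 × 298 = 546.1 kN.
Base metal shear (8 mm plate): yield φR_n = 1.0×0.6×250×8×298 = 357.6 kN; rupture φR_n = 0.75×0.6×400×8×298 = 429.1 kN; take 357.6 kN (yield).
Tension yield (gross): A_g = 81×8 = 648 mm². φR_n = 0.90 × 250 × 648 = 145.8 kN.
Governing: min(546.1, 357.6, 145.8) = 145.8 kN → gross-section yield.

145.8 kN (gross-section yield governs)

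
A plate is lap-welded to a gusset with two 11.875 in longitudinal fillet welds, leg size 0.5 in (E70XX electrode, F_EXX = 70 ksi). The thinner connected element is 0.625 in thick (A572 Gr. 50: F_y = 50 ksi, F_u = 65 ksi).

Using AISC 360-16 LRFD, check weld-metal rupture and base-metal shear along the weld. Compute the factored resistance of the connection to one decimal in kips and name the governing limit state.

Weld metal: throat = 0.707×0.5 = 0.3535 in, L = 2×11.875 = 23.75 in. φR_n = 0.75 × 0.6 × 70 × 0.3535 × 23.75 = 264.5 kips.
Base metal shear (0.625 in plate): yield φR_n = 1.0×0.6×50×0.625×23.75 = 445.3 kips; rupture φR_n = 0.75×0.6×65×0.625×23.75 = 434.2 kips; take 434.2 kips (rupture).
Governing: min(264.5, 434.2) = 264.5 kips → weld metal.

264.5 kips (weld metal governs)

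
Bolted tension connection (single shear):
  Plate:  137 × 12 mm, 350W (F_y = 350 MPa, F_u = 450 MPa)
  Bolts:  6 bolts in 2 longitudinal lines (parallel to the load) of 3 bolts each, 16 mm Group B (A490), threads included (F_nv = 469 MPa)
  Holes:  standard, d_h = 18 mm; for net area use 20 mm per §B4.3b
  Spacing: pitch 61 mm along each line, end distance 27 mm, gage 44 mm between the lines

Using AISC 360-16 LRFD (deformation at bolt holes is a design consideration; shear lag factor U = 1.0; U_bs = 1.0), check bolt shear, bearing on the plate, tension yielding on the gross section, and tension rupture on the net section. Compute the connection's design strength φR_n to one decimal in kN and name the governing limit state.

Bolt shear: A_b = π(16)²/4 = 201.06 mm². φR_n = 0.75 × 469 × 201.06 × 6 × 1 = 424.3 kN.
Bearing (12 mm plate, F_u = 450 MPa): end bolts L_c = 27 − 18/2 = 18, R_n = min(1.2×18×12×450, 2.4×16×12×450) = 116.64 kN/bolt; interior L_c = 61 − 18 = 43, R_n = 207.36 kN/bolt. φR_n = 0.75 × (2×116.64 + 4×207.36) = 797.0 kN.
Tension yield (gross): A_g = 137×12 = 1644 mm². φR_n = 0.90 × 350 × 1644 = 517.9 kN.
Tension rupture (net): A_n = (137 − 2×20)×12 = 1164 mm² (U = 1.0, A_e = A_n). φR_n = 0.75 × 450 × 1164 = 392.9 kN.
Governing: min(424.3, 797.0, 517.9, 392.9) = 392.9 kN → net-section rupture.

392.9 kN (net-section rupture governs)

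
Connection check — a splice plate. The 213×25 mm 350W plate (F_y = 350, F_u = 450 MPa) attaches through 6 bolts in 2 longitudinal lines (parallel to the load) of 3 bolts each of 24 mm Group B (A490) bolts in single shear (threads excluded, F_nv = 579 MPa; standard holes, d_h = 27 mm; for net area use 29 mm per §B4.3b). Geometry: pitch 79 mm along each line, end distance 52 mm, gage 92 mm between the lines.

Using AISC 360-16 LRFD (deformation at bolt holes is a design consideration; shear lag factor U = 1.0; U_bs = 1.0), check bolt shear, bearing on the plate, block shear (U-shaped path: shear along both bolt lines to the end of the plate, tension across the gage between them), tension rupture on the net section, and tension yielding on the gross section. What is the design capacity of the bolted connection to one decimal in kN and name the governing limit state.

Bolt shear: A_b = π(24)²/4 = 452.39 mm². φR_n = 0.75 × 579 × 452.39 × 6 × 1 = 1178.7 kN.
Bearing (25 mm plate, F_u = 450 MPa): end bolts L_c = 52 − 27/2 = 38.5, R_n = min(1.2×38.5×25×450, 2.4×24×25×450) = 519.75 kN/bolt; interior L_c = 79 − 27 = 52, R_n = 648 kN/bolt. φR_n = 0.75 × (2×519.75 + 4×648) = 2723.6 kN.
Block shear: shear path 2×[52+2×79] = 2×210 mm, A_gv = 10500, A_nv = 2×(210 − 2.5×29)×25 = 6875 mm²; tension across gage: (92 − 1×29)×25 = 1575 mm². R_n = min(0.6×450×6875, 0.6×350×10500) + 1.0×450×1575 = min(1856.3, 2205) + 708.75 = 2565.1 kN. φR_n = 0.75 × 2565.1 = 1923.8 kN.
Tension rupture (net): A_n = (213 − 2×29)×25 = 3875 mm² (U = 1.0, A_e = A_n). φR_n = 0.75 × 450 × 3875 = 1307.8 kN.
Tension yield (gross): A_g = 213×25 = 5325 mm². φR_n = 0.90 × 350 × 5325 = 1677.4 kN.
Governing: min(1178.7, 2723.6, 1923.8, 1307.8, 1677.4) = 1178.7 kN → bolt shear.

1178.7 kN (bolt shear governs)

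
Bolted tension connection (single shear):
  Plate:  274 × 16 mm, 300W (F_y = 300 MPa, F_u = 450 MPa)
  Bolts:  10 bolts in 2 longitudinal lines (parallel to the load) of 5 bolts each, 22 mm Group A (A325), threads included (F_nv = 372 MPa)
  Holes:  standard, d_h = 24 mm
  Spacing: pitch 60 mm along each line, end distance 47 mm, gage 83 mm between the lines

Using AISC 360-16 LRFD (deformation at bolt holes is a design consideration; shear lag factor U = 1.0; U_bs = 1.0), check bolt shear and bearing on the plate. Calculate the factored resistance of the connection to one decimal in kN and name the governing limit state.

Bolt shear: A_b = π(22)²/4 = 380.13 mm². φR_n = 0.75 × 372 × 380.13 × 10 × 1 = 1060.6 kN.
Bearing (16 mm plate, F_u = 450 MPa): end bolts L_c = 47 − 24/2 = 35, R_n = min(1.2×35×16×450, 2.4×22×16×450) = 302.4 kN/bolt; interior L_c = 60 − 24 = 36, R_n = 311.04 kN/bolt. φR_n = 0.75 × (2×302.4 + 8×311.04) = 2319.8 kN.
Governing: min(1060.6, 2319.8) = 1060.6 kN → bolt shear.

1060.6 kN (bolt shear governs)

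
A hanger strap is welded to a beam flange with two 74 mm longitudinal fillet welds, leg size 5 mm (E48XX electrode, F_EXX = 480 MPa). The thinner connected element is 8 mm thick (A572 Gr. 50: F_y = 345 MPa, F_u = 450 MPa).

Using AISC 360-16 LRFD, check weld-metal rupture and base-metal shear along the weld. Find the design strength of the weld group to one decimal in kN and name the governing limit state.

113.0 kN (weld metal governs)

Weld metal: throat = 0.707×5 = 3.535 mm, L = 2×74 = 148 mm. φR_n = 0.75 × 0.6 × 480 × 3.535 × 148 = 113.0 kN.
Base metal shear (8 mm plate): yield φR_n = 1.0×0.6×345×8×148 = 245.1 kN; rupture φR_n = 0.75×0.6×450×8×148 = 239.8 kN; take 239.8 kN (rupture).
Governing: min(113.0, 239.8) = 113.0 kN → weld metal.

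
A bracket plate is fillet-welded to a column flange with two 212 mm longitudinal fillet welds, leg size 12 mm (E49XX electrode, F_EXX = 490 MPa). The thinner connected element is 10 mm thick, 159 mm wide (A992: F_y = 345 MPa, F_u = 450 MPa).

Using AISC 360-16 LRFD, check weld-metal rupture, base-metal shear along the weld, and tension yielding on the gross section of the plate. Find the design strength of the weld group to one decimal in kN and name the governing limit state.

493.7 kN (gross-section yield governs)

Weld metal: throat = 0.707×12 = 8.484 mm, L = 2×212 = 424 mm. φR_n = 0.75 × 0.6 × 490 × 8.484 × 424 = 793.2 kN.
Base metal shear (10 mm plate): yield φR_n = 1.0×0.6×345×10×424 = 877.7 kN; rupture φR_n = 0.75×0.6×450×10×424 = 858.6 kN; take 858.6 kN (rupture).
Tension yield (gross): A_g = 159×10 = 1590 mm². φR_n = 0.90 × 345 × 1590 = 493.7 kN.
Governing: min(793.2, 858.6, 493.7) = 493.7 kN → gross-section yield.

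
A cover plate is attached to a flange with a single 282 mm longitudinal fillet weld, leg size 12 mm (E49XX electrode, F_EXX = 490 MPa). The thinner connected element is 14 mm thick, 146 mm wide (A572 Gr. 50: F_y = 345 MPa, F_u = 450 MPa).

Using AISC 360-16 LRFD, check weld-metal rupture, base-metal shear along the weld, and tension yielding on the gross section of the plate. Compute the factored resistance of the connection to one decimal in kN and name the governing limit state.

Weld metal: throat = 0.707×12 = 8.484 mm, L = 282 mm. φR_n = 0.75 × 0.6 × 490 × 8.484 × 282 = 527.5 kN.
Base metal shear (14 mm plate): yield φR_n = 1.0×0.6×345×14×282 = 817.2 kN; rupture φR_n = 0.75×0.6×450×14×282 = 799.5 kN; take 799.5 kN (rupture).
Tension yield (gross): A_g = 146×14 = 2044 mm². φR_n = 0.90 × 345 × 2044 = 634.7 kN.
Governing: min(527.5, 799.5, 634.7) = 527.5 kN → weld metal.

527.5 kN (weld metal governs)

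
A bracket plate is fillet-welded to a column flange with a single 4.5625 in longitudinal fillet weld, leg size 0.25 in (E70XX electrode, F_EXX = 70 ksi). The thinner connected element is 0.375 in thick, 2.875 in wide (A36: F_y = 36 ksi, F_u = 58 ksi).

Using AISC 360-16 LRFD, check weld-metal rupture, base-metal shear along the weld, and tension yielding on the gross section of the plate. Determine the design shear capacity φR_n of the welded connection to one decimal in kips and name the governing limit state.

Weld metal: throat = 0.707×0.25 = 0.17675 in, L = 4.5625 in. φR_n = 0.75 × 0.6 × 70 × 0.17675 × 4.5625 = 25.4 kips.
Base metal shear (0.375 in plate): yield φR_n = 1.0×0.6×36×0.375×4.5625 = 37.0 kips; rupture φR_n = 0.75×0.6×58×0.375×4.5625 = 44.7 kips; take 37.0 kips (yield).
Tension yield (gross): A_g = 2.875×0.375 = 1.0781 in². φR_n = 0.90 × 36 × 1.0781 = 34.9 kips.
Governing: min(25.4, 37.0, 34.9) = 25.4 kips → weld metal.

25.4 kips (weld metal governs)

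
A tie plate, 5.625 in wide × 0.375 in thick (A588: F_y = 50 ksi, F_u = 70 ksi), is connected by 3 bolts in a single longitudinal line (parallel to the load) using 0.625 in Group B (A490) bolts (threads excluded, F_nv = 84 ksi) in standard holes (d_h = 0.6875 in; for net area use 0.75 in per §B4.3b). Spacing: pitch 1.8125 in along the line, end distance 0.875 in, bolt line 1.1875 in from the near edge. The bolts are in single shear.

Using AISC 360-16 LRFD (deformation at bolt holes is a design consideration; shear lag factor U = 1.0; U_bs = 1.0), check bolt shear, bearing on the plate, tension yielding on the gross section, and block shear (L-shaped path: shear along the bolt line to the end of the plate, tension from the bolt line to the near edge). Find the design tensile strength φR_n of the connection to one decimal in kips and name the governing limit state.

47.0 kips (block shear governs)

Bolt shear: A_b = π(0.625)²/4 = 0.3068 in². φR_n = 0.75 × 84 × 0.3068 × 3 × 1 = 58.0 kips.
Bearing (0.375 in plate, F_u = 70 ksi): end bolts L_c = 0.875 − 0.6875/2 = 0.53125, R_n = min(1.2×0.53125×0.375×70, 2.4×0.625×0.375×70) = 16.734 kips/bolt; interior L_c = 1.8125 − 0.6875 = 1.125, R_n = 35.438 kips/bolt. φR_n = 0.75 × (1×16.734 + 2×35.438) = 65.7 kips.
Tension yield (gross): A_g = 5.625×0.375 = 2.1094 in². φR_n = 0.90 × 50 × 2.1094 = 94.9 kips.
Block shear: shear path 1×[0.875+2×1.8125] = 1×4.5 in, A_gv = 1.6875, A_nv = 1×(4.5 − 2.5×0.75)×0.375 = 0.98438 in²; tension to near edge: (1.1875 − 0.5×0.75)×0.375 = 0.30469 in². R_n = min(0.6×70×0.98438, 0.6×50×1.6875) + 1.0×70×0.30469 = min(41.344, 50.625) + 21.328 = 62.672 kips. φR_n = 0.75 × 62.672 = 47.0 kips.
Governing: min(58.0, 65.7, 94.9, 47.0) = 47.0 kips → block shear.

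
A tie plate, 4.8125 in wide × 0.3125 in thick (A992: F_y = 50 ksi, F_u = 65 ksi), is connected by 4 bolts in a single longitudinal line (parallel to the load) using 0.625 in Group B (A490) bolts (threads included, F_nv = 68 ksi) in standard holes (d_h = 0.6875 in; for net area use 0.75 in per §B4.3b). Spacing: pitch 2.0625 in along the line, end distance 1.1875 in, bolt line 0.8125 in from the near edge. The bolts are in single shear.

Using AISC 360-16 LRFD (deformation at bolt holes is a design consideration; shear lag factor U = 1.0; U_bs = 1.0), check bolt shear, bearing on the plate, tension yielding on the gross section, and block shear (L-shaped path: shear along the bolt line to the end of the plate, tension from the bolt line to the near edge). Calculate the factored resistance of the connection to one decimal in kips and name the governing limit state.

Bolt shear: A_b = π(0.625)²/4 = 0.3068 in². φR_n = 0.75 × 68 × 0.3068 × 4 × 1 = 62.6 kips.
Bearing (0.3125 in plate, F_u = 65 ksi): end bolts L_c = 1.1875 − 0.6875/2 = 0.84375, R_n = min(1.2×0.84375×0.3125×65, 2.4×0.625×0.3125×65) = 20.566 kips/bolt; interior L_c = 2.0625 − 0.6875 = 1.375, R_n = 30.469 kips/bolt. φR_n = 0.75 × (1×20.566 + 3×30.469) = 84.0 kips.
Tension yield (gross): A_g = 4.8125×0.3125 = 1.5039 in². φR_n = 0.90 × 50 × 1.5039 = 67.7 kips.
Block shear: shear path 1×[1.1875+3×2.0625] = 1×7.375 in, A_gv = 2.3047, A_nv = 1×(7.375 − 3.5×0.75)×0.3125 = 1.4844 in²; tension to near edge: (0.8125 − 0.5×0.75)×0.3125 = 0.13672 in². R_n = min(0.6×65×1.4844, 0.6×50×2.3047) + 1.0×65×0.13672 = min(57.892, 69.141) + 8.8868 = 66.779 kips. φR_n = 0.75 × 66.779 = 50.1 kips.
Governing: min(62.6, 84.0, 67.7, 50.1) = 50.1 kips → block shear.

50.1 kips (block shear governs)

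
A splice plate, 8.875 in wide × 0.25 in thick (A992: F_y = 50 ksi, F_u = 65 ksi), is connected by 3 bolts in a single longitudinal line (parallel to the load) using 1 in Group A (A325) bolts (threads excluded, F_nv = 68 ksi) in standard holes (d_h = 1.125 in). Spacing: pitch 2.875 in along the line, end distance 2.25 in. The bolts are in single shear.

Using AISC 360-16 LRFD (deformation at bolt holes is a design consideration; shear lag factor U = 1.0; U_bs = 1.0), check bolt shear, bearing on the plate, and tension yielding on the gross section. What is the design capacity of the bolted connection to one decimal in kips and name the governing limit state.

Bolt shear: A_b = π(1)²/4 = 0.7854 in². φR_n = 0.75 × 68 × 0.7854 × 3 × 1 = 120.2 kips.
Bearing (0.25 in plate, F_u = 65 ksi): end bolts L_c = 2.25 − 1.125/2 = 1.6875, R_n = min(1.2×1.6875×0.25×65, 2.4×1×0.25×65) = 32.906 kips/bolt; interior L_c = 2.875 − 1.125 = 1.75, R_n = 34.125 kips/bolt. φR_n = 0.75 × (1×32.906 + 2×34.125) = 75.9 kips.
Tension yield (gross): A_g = 8.875×0.25 = 2.2188 in². φR_n = 0.90 × 50 × 2.2188 = 99.8 kips.
Governing: min(120.2, 75.9, 99.8) = 75.9 kips → bearing.

75.9 kips (bearing governs)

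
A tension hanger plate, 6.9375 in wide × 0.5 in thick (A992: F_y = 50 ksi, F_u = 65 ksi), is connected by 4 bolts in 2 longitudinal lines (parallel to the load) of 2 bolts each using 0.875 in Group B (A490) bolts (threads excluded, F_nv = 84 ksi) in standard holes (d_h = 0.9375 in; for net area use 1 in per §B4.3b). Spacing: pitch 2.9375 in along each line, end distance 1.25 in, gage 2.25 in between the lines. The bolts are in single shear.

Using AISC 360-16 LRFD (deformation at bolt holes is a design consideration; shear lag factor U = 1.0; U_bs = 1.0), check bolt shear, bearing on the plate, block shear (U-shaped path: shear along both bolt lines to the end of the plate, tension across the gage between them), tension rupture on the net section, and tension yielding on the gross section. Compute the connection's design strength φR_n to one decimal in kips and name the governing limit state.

109.1 kips (block shear governs)

Bolt shear: A_b = π(0.875)²/4 = 0.60132 in². φR_n = 0.75 × 84 × 0.60132 × 4 × 1 = 151.5 kips.
Bearing (0.5 in plate, F_u = 65 ksi): end bolts L_c = 1.25 − 0.9375/2 = 0.78125, R_n = min(1.2×0.78125×0.5×65, 2.4×0.875×0.5×65) = 30.469 kips/bolt; interior L_c = 2.9375 − 0.9375 = 2, R_n = 68.25 kips/bolt. φR_n = 0.75 × (2×30.469 + 2×68.25) = 148.1 kips.
Block shear: shear path 2×[1.25+1×2.9375] = 2×4.1875 in, A_gv = 4.1875, A_nv = 2×(4.1875 − 1.5×1)×0.5 = 2.6875 in²; tension across gage: (2.25 − 1×1)×0.5 = 0.625 in². R_n = min(0.6×65×2.6875, 0.6×50×4.1875) + 1.0×65×0.625 = min(104.81, 125.63) + 40.625 = 145.44 kips. φR_n = 0.75 × 145.44 = 109.1 kips.
Tension rupture (net): A_n = (6.9375 − 2×1)×0.5 = 2.4688 in² (U = 1.0, A_e = A_n). φR_n = 0.75 × 65 × 2.4688 = 120.4 kips.
Tension yield (gross): A_g = 6.9375×0.5 = 3.4688 in². φR_n = 0.90 × 50 × 3.4688 = 156.1 kips.
Governing: min(151.5, 148.1, 109.1, 120.4, 156.1) = 109.1 kips → block shear.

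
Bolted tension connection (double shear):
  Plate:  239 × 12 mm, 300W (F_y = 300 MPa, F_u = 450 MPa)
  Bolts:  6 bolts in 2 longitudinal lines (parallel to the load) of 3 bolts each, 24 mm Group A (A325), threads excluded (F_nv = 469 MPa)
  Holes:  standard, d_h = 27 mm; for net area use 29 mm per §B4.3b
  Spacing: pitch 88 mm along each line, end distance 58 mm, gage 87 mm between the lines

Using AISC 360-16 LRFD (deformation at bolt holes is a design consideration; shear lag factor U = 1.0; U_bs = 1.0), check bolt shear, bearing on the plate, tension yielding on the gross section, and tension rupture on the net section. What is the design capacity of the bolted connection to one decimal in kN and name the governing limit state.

733.1 kN (net-section rupture governs)

Bolt shear: A_b = π(24)²/4 = 452.39 mm². φR_n = 0.75 × 469 × 452.39 × 6 × 2 = 1909.5 kN.
Bearing (12 mm plate, F_u = 450 MPa): end bolts L_c = 58 − 27/2 = 44.5, R_n = min(1.2×44.5×12×450, 2.4×24×12×450) = 288.36 kN/bolt; interior L_c = 88 − 27 = 61, R_n = 311.04 kN/bolt. φR_n = 0.75 × (2×288.36 + 4×311.04) = 1365.7 kN.
Tension yield (gross): A_g = 239×12 = 2868 mm². φR_n = 0.90 × 300 × 2868 = 774.4 kN.
Tension rupture (net): A_n = (239 − 2×29)×12 = 2172 mm² (U = 1.0, A_e = A_n). φR_n = 0.75 × 450 × 2172 = 733.1 kN.
Governing: min(1909.5, 1365.7, 774.4, 733.1) = 733.1 kN → net-section rupture.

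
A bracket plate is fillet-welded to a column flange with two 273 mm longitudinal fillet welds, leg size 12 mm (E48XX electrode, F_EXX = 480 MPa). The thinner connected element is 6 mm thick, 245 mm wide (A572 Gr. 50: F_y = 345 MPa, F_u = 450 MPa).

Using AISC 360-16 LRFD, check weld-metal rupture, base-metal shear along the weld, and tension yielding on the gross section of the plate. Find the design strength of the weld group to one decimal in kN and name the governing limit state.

456.4 kN (gross-section yield governs)

Weld metal: throat = 0.707×12 = 8.484 mm, L = 2×273 = 546 mm. φR_n = 0.75 × 0.6 × 480 × 8.484 × 546 = 1000.6 kN.
Base metal shear (6 mm plate): yield φR_n = 1.0×0.6×345×6×546 = 678.1 kN; rupture φR_n = 0.75×0.6×450×6×546 = 663.4 kN; take 663.4 kN (rupture).
Tension yield (gross): A_g = 245×6 = 1470 mm². φR_n = 0.90 × 345 × 1470 = 456.4 kN.
Governing: min(1000.6, 663.4, 456.4) = 456.4 kN → gross-section yield.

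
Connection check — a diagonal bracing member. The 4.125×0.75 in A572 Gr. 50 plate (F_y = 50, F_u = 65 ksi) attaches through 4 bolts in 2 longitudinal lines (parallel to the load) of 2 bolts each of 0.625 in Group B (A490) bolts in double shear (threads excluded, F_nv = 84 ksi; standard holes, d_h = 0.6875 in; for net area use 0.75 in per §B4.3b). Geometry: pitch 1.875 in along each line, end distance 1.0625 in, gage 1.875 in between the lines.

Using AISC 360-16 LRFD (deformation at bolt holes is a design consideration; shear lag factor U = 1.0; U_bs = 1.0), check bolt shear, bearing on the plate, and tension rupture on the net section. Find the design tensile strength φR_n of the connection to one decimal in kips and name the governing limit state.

96.0 kips (net-section rupture governs)

Bolt shear: A_b = π(0.625)²/4 = 0.3068 in². φR_n = 0.75 × 84 × 0.3068 × 4 × 2 = 154.6 kips.
Bearing (0.75 in plate, F_u = 65 ksi): end bolts L_c = 1.0625 − 0.6875/2 = 0.71875, R_n = min(1.2×0.71875×0.75×65, 2.4×0.625×0.75×65) = 42.047 kips/bolt; interior L_c = 1.875 − 0.6875 = 1.1875, R_n = 69.469 kips/bolt. φR_n = 0.75 × (2×42.047 + 2×69.469) = 167.3 kips.
Tension rupture (net): A_n = (4.125 − 2×0.75)×0.75 = 1.9688 in² (U = 1.0, A_e = A_n). φR_n = 0.75 × 65 × 1.9688 = 96.0 kips.
Governing: min(154.6, 167.3, 96.0) = 96.0 kips → net-section rupture.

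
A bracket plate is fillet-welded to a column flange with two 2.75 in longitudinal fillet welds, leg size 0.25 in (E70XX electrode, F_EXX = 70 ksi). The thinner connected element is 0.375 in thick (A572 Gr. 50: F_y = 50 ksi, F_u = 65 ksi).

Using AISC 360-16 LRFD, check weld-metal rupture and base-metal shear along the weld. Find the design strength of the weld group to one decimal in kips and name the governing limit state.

30.6 kips (weld metal governs)

Weld metal: throat = 0.707×0.25 = 0.17675 in, L = 2×2.75 = 5.5 in. φR_n = 0.75 × 0.6 × 70 × 0.17675 × 5.5 = 30.6 kips.
Base metal shear (0.375 in plate): yield φR_n = 1.0×0.6×50×0.375×5.5 = 61.9 kips; rupture φR_n = 0.75×0.6×65×0.375×5.5 = 60.3 kips; take 60.3 kips (rupture).
Governing: min(30.6, 60.3) = 30.6 kips → weld metal.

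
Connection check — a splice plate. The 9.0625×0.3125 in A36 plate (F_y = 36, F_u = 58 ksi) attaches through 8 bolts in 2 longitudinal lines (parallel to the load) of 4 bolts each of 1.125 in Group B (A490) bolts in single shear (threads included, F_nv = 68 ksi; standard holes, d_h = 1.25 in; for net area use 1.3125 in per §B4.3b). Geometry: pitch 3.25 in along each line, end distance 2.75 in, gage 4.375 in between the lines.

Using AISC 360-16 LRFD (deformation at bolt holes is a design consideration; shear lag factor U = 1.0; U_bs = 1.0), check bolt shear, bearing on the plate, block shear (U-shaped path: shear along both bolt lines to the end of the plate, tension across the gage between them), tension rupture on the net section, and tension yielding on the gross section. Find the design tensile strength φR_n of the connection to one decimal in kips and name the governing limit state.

87.5 kips (net-section rupture governs)

Bolt shear: A_b = π(1.125)²/4 = 0.99402 in². φR_n = 0.75 × 68 × 0.99402 × 8 × 1 = 405.6 kips.
Bearing (0.3125 in plate, F_u = 58 ksi): end bolts L_c = 2.75 − 1.25/2 = 2.125, R_n = min(1.2×2.125×0.3125×58, 2.4×1.125×0.3125×58) = 46.219 kips/bolt; interior L_c = 3.25 − 1.25 = 2, R_n = 43.5 kips/bolt. φR_n = 0.75 × (2×46.219 + 6×43.5) = 265.1 kips.
Block shear: shear path 2×[2.75+3×3.25] = 2×12.5 in, A_gv = 7.8125, A_nv = 2×(12.5 − 3.5×1.3125)×0.3125 = 4.9414 in²; tension across gage: (4.375 − 1×1.3125)×0.3125 = 0.95703 in². R_n = min(0.6×58×4.9414, 0.6×36×7.8125) + 1.0×58×0.95703 = min(171.96, 168.75) + 55.508 = 224.26 kips. φR_n = 0.75 × 224.26 = 168.2 kips.
Tension rupture (net): A_n = (9.0625 − 2×1.3125)×0.3125 = 2.0117 in² (U = 1.0, A_e = A_n). φR_n = 0.75 × 58 × 2.0117 = 87.5 kips.
Tension yield (gross): A_g = 9.0625×0.3125 = 2.832 in². φR_n = 0.90 × 36 × 2.832 = 91.8 kips.
Governing: min(405.6, 265.1, 168.2, 87.5, 91.8) = 87.5 kips → net-section rupture.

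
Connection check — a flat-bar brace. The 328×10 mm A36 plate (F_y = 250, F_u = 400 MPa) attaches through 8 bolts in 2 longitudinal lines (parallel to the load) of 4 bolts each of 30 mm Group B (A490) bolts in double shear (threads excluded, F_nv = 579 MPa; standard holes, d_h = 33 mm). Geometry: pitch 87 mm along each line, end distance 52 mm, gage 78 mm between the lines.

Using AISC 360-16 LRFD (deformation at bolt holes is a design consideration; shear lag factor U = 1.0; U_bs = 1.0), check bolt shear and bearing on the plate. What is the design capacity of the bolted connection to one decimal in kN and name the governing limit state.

1422.0 kN (bearing governs)

Bolt shear: A_b = π(30)²/4 = 706.86 mm². φR_n = 0.75 × 579 × 706.86 × 8 × 2 = 4911.3 kN.
Bearing (10 mm plate, F_u = 400 MPa): end bolts L_c = 52 − 33/2 = 35.5, R_n = min(1.2×35.5×10×400, 2.4×30×10×400) = 170.4 kN/bolt; interior L_c = 87 − 33 = 54, R_n = 259.2 kN/bolt. φR_n = 0.75 × (2×170.4 + 6×259.2) = 1422.0 kN.
Governing: min(4911.3, 1422.0) = 1422.0 kN → bearing.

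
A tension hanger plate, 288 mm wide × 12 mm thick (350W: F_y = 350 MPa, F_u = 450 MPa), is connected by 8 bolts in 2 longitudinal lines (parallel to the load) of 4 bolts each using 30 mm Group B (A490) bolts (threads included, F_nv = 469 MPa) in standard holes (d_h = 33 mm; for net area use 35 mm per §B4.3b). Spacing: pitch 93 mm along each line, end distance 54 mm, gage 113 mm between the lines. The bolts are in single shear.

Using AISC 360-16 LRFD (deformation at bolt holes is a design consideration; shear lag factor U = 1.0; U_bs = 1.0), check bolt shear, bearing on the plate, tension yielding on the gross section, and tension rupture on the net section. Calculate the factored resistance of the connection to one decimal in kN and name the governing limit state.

882.9 kN (net-section rupture governs)

Bolt shear: A_b = π(30)²/4 = 706.86 mm². φR_n = 0.75 × 469 × 706.86 × 8 × 1 = 1989.1 kN.
Bearing (12 mm plate, F_u = 450 MPa): end bolts L_c = 54 − 33/2 = 37.5, R_n = min(1.2×37.5×12×450, 2.4×30×12×450) = 243 kN/bolt; interior L_c = 93 − 33 = 60, R_n = 388.8 kN/bolt. φR_n = 0.75 × (2×243 + 6×388.8) = 2114.1 kN.
Tension yield (gross): A_g = 288×12 = 3456 mm². φR_n = 0.90 × 350 × 3456 = 1088.6 kN.
Tension rupture (net): A_n = (288 − 2×35)×12 = 2616 mm² (U = 1.0, A_e = A_n). φR_n = 0.75 × 450 × 2616 = 882.9 kN.
Governing: min(1989.1, 2114.1, 1088.6, 882.9) = 882.9 kN → net-section rupture.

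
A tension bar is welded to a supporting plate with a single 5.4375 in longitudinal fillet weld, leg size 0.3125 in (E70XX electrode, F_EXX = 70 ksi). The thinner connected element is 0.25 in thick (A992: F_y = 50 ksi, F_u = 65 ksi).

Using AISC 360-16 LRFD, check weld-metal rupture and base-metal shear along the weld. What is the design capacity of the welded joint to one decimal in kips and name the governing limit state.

Weld metal: throat = 0.707×0.3125 = 0.22094 in, L = 5.4375 in. φR_n = 0.75 × 0.6 × 70 × 0.22094 × 5.4375 = 37.8 kips.
Base metal shear (0.25 in plate): yield φR_n = 1.0×0.6×50×0.25×5.4375 = 40.8 kips; rupture φR_n = 0.75×0.6×65×0.25×5.4375 = 39.8 kips; take 39.8 kips (rupture).
Governing: min(37.8, 39.8) = 37.8 kips → weld metal.

37.8 kips (weld metal governs)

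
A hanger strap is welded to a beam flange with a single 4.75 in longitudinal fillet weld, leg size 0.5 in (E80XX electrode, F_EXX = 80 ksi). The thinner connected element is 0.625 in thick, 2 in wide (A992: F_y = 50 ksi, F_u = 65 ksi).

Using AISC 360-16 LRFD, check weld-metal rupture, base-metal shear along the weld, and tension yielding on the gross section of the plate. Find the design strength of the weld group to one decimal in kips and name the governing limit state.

56.3 kips (gross-section yield governs)

Weld metal: throat = 0.707×0.5 = 0.3535 in, L = 4.75 in. φR_n = 0.75 × 0.6 × 80 × 0.3535 × 4.75 = 60.4 kips.
Base metal shear (0.625 in plate): yield φR_n = 1.0×0.6×50×0.625×4.75 = 89.1 kips; rupture φR_n = 0.75×0.6×65×0.625×4.75 = 86.8 kips; take 86.8 kips (rupture).
Tension yield (gross): A_g = 2×0.625 = 1.25 in². φR_n = 0.90 × 50 × 1.25 = 56.3 kips.
Governing: min(60.4, 86.8, 56.3) = 56.3 kips → gross-section yield.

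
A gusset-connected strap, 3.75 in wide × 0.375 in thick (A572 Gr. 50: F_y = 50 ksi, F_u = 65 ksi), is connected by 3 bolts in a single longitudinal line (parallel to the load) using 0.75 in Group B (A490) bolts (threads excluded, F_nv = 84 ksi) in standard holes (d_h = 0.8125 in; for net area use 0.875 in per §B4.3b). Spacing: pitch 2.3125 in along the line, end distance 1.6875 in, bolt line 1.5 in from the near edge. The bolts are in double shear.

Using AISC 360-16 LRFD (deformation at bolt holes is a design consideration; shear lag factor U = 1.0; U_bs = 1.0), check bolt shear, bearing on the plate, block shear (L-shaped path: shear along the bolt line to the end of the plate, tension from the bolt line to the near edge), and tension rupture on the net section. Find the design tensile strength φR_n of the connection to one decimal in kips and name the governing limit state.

Bolt shear: A_b = π(0.75)²/4 = 0.44179 in². φR_n = 0.75 × 84 × 0.44179 × 3 × 2 = 167.0 kips.
Bearing (0.375 in plate, F_u = 65 ksi): end bolts L_c = 1.6875 − 0.8125/2 = 1.28125, R_n = min(1.2×1.28125×0.375×65, 2.4×0.75×0.375×65) = 37.477 kips/bolt; interior L_c = 2.3125 − 0.8125 = 1.5, R_n = 43.875 kips/bolt. φR_n = 0.75 × (1×37.477 + 2×43.875) = 93.9 kips.
Block shear: shear path 1×[1.6875+2×2.3125] = 1×6.3125 in, A_gv = 2.3672, A_nv = 1×(6.3125 − 2.5×0.875)×0.375 = 1.5469 in²; tension to near edge: (1.5 − 0.5×0.875)×0.375 = 0.39844 in². R_n = min(0.6×65×1.5469, 0.6×50×2.3672) + 1.0×65×0.39844 = min(60.329, 71.016) + 25.899 = 86.228 kips. φR_n = 0.75 × 86.228 = 64.7 kips.
Tension rupture (net): A_n = (3.75 − 1×0.875)×0.375 = 1.0781 in² (U = 1.0, A_e = A_n). φR_n = 0.75 × 65 × 1.0781 = 52.6 kips.
Governing: min(167.0, 93.9, 64.7, 52.6) = 52.6 kips → net-section rupture.

52.6 kips (net-section rupture governs)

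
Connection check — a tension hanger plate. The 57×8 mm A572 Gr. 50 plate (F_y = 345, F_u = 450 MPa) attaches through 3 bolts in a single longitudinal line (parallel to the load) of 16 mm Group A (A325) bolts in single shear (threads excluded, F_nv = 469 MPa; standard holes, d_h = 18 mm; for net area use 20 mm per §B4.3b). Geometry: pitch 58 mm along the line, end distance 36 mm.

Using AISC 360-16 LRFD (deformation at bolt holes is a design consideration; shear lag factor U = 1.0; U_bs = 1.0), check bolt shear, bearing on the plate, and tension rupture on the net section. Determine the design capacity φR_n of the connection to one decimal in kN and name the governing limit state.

99.9 kN (net-section rupture governs)

Bolt shear: A_b = π(16)²/4 = 201.06 mm². φR_n = 0.75 × 469 × 201.06 × 3 × 1 = 212.2 kN.
Bearing (8 mm plate, F_u = 450 MPa): end bolts L_c = 36 − 18/2 = 27, R_n = min(1.2×27×8×450, 2.4×16×8×450) = 116.64 kN/bolt; interior L_c = 58 − 18 = 40, R_n = 138.24 kN/bolt. φR_n = 0.75 × (1×116.64 + 2×138.24) = 294.8 kN.
Tension rupture (net): A_n = (57 − 1×20)×8 = 296 mm² (U = 1.0, A_e = A_n). φR_n = 0.75 × 450 × 296 = 99.9 kN.
Governing: min(212.2, 294.8, 99.9) = 99.9 kN → net-section rupture.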